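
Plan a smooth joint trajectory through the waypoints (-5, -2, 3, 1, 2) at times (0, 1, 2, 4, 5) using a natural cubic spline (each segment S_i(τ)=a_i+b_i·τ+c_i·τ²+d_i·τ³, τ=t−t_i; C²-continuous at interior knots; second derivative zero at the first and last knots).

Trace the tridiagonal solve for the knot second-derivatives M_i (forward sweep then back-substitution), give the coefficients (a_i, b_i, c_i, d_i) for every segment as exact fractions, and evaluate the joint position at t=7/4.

Δ: Δ0=3, Δ1=5, Δ2=-1, Δ3=1
row 1: diag=4, rhs=12; c'=1/4, d'=3
row 2: denom=6−1·1/4=23/4; d'=(-36−1·3)/(23/4)=-156/23
row 3: denom=6−2·8/23=122/23; d'=(12−2·-156/23)/(122/23)=294/61
back: M3=294/61
back: M2=-156/23−8/23·294/61=-516/61
back: M1=3−1/4·-516/61=312/61
M: M0=0, M1=312/61, M2=-516/61, M3=294/61, M4=0
seg 0: a=-5, c=M0/2=0, d=(M1−M0)/(6·1)=52/61, b=Δ0−h0·(2M0+M1)/6=131/61
seg 1: a=-2, c=M1/2=156/61, d=(M2−M1)/(6·1)=-138/61, b=Δ1−h1·(2M1+M2)/6=287/61
seg 2: a=3, c=M2/2=-258/61, d=(M3−M2)/(6·2)=135/122, b=Δ2−h2·(2M2+M3)/6=185/61
seg 3: a=1, c=M3/2=147/61, d=(M4−M3)/(6·1)=-49/61, b=Δ3−h3·(2M3+M4)/6=-37/61
t_q=7/4 → seg 1, τ=3/4; S=-2+287/61·τ+156/61·τ²+-138/61·τ³=3929/1952

  seg 0: a=-5 b=131/61 c=0 d=52/61
  seg 1: a=-2 b=287/61 c=156/61 d=-138/61
  seg 2: a=3 b=185/61 c=-258/61 d=135/122
  seg 3: a=1 b=-37/61 c=147/61 d=-49/61
S(7/4) = 3929/1952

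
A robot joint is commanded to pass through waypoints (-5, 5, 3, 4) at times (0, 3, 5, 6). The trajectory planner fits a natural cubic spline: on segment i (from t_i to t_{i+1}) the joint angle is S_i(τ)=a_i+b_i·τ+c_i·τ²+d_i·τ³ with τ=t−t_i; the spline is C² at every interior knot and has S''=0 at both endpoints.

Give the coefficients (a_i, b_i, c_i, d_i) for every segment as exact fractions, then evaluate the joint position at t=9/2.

Δ: Δ0=10/3, Δ1=-1, Δ2=1
row 1: diag=10, rhs=-26; c'=1/5, d'=-13/5
row 2: denom=6−2·1/5=28/5; d'=(12−2·-13/5)/(28/5)=43/14
back: M2=43/14
back: M1=-13/5−1/5·43/14=-45/14
M: M0=0, M1=-45/14, M2=43/14, M3=0
seg 0: a=-5, c=M0/2=0, d=(M1−M0)/(6·3)=-5/28, b=Δ0−h0·(2M0+M1)/6=415/84
seg 1: a=5, c=M1/2=-45/28, d=(M2−M1)/(6·2)=11/21, b=Δ1−h1·(2M1+M2)/6=5/42
seg 2: a=3, c=M2/2=43/28, d=(M3−M2)/(6·1)=-43/84, b=Δ2−h2·(2M2+M3)/6=-1/42
t_q=9/2 → seg 1, τ=3/2; S=5+5/42·τ+-45/28·τ²+11/21·τ³=373/112

  seg 0: a=-5 b=415/84 c=0 d=-5/28
  seg 1: a=5 b=5/42 c=-45/28 d=11/21
  seg 2: a=3 b=-1/42 c=43/28 d=-43/84
S(9/2) = 373/112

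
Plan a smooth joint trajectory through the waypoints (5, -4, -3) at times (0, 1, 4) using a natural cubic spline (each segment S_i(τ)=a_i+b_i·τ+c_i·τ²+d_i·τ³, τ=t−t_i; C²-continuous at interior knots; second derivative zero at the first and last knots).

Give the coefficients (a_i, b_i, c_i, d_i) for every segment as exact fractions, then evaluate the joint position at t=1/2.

Δ: Δ0=-9, Δ1=1/3
row 1: diag=8, rhs=56; c'=3/8, d'=7
back: M1=7
M: M0=0, M1=7, M2=0
seg 0: a=5, c=M0/2=0, d=(M1−M0)/(6·1)=7/6, b=Δ0−h0·(2M0+M1)/6=-61/6
seg 1: a=-4, c=M1/2=7/2, d=(M2−M1)/(6·3)=-7/18, b=Δ1−h1·(2M1+M2)/6=-20/3
t_q=1/2 → seg 0, τ=1/2; S=5+-61/6·τ+0·τ²+7/6·τ³=1/16

  seg 0: a=5 b=-61/6 c=0 d=7/6
  seg 1: a=-4 b=-20/3 c=7/2 d=-7/18
S(1/2) = 1/16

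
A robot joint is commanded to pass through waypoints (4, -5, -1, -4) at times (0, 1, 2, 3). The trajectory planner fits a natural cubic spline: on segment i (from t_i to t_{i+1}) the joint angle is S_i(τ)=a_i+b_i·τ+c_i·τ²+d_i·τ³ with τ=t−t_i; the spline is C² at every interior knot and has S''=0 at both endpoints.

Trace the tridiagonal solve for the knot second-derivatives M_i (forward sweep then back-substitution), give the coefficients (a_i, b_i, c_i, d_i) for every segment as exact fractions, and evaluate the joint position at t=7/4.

  seg 0: a=4 b=-194/15 c=0 d=59/15
  seg 1: a=-5 b=-17/15 c=59/5 d=-20/3
  seg 2: a=-1 b=37/15 c=-41/5 d=41/15
S(7/4) = -81/40

Δ: Δ0=-9, Δ1=4, Δ2=-3
row 1: diag=4, rhs=78; c'=1/4, d'=39/2
row 2: denom=4−1·1/4=15/4; d'=(-42−1·39/2)/(15/4)=-82/5
back: M2=-82/5
back: M1=39/2−1/4·-82/5=118/5
M: M0=0, M1=118/5, M2=-82/5, M3=0
seg 0: a=4, c=M0/2=0, d=(M1−M0)/(6·1)=59/15, b=Δ0−h0·(2M0+M1)/6=-194/15
seg 1: a=-5, c=M1/2=59/5, d=(M2−M1)/(6·1)=-20/3, b=Δ1−h1·(2M1+M2)/6=-17/15
seg 2: a=-1, c=M2/2=-41/5, d=(M3−M2)/(6·1)=41/15, b=Δ2−h2·(2M2+M3)/6=37/15
t_q=7/4 → seg 1, τ=3/4; S=-5+-17/15·τ+59/5·τ²+-20/3·τ³=-81/40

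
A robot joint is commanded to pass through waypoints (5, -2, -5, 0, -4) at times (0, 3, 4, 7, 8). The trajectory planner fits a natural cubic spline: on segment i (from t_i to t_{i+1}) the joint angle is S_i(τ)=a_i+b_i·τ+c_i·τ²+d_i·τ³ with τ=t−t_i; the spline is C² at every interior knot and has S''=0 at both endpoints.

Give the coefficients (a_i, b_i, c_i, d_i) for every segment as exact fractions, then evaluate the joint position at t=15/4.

  seg 0: a=5 b=-245/144 c=0 d=-91/1296
  seg 1: a=-2 b=-259/72 c=-91/144 d=59/48
  seg 2: a=-5 b=-169/144 c=55/18 d=-911/1296
  seg 3: a=0 b=-131/72 c=-157/48 d=157/144
S(15/4) = -13931/3072

Δ: Δ0=-7/3, Δ1=-3, Δ2=5/3, Δ3=-4
row 1: diag=8, rhs=-4; c'=1/8, d'=-1/2
row 2: denom=8−1·1/8=63/8; d'=(28−1·-1/2)/(63/8)=76/21
row 3: denom=8−3·8/21=48/7; d'=(-34−3·76/21)/(48/7)=-157/24
back: M3=-157/24
back: M2=76/21−8/21·-157/24=55/9
back: M1=-1/2−1/8·55/9=-91/72
M: M0=0, M1=-91/72, M2=55/9, M3=-157/24, M4=0
seg 0: a=5, c=M0/2=0, d=(M1−M0)/(6·3)=-91/1296, b=Δ0−h0·(2M0+M1)/6=-245/144
seg 1: a=-2, c=M1/2=-91/144, d=(M2−M1)/(6·1)=59/48, b=Δ1−h1·(2M1+M2)/6=-259/72
seg 2: a=-5, c=M2/2=55/18, d=(M3−M2)/(6·3)=-911/1296, b=Δ2−h2·(2M2+M3)/6=-169/144
seg 3: a=0, c=M3/2=-157/48, d=(M4−M3)/(6·1)=157/144, b=Δ3−h3·(2M3+M4)/6=-131/72
t_q=15/4 → seg 1, τ=3/4; S=-2+-259/72·τ+-91/144·τ²+59/48·τ³=-13931/3072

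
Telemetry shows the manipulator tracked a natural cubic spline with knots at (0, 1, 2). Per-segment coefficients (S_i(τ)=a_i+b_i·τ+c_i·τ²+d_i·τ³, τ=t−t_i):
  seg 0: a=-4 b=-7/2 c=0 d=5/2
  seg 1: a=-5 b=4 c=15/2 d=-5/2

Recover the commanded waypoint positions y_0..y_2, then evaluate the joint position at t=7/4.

y_0 = S_0(0) = a_0 = -4
y_1 = S_1(0) = a_1 = -5
y_2 = S_1(1) = 4
t_q=7/4 is in segment 1 (τ=3/4); S_1(τ)=149/128

y_0=-4 y_1=-5 y_2=4
S(7/4) = 149/128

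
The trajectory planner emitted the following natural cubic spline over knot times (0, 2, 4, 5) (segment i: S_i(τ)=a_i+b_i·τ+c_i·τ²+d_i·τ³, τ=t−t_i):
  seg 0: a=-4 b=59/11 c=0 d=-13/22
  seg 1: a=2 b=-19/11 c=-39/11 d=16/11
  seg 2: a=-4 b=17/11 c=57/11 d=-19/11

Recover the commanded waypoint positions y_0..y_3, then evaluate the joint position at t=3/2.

y_0 = S_0(0) = a_0 = -4
y_1 = S_1(0) = a_1 = 2
y_2 = S_2(0) = a_2 = -4
y_3 = S_2(1) = 1
t_q=3/2 is in segment 0 (τ=3/2); S_0(τ)=361/176

y_0=-4 y_1=2 y_2=-4 y_3=1
S(3/2) = 361/176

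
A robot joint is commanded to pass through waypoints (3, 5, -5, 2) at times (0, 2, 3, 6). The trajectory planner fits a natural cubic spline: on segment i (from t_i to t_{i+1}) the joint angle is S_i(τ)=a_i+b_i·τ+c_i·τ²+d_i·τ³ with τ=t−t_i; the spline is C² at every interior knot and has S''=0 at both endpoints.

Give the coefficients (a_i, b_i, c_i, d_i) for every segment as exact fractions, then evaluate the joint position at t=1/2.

Δ: Δ0=1, Δ1=-10, Δ2=7/3
row 1: diag=6, rhs=-66; c'=1/6, d'=-11
row 2: denom=8−1·1/6=47/6; d'=(74−1·-11)/(47/6)=510/47
back: M2=510/47
back: M1=-11−1/6·510/47=-602/47
M: M0=0, M1=-602/47, M2=510/47, M3=0
seg 0: a=3, c=M0/2=0, d=(M1−M0)/(6·2)=-301/282, b=Δ0−h0·(2M0+M1)/6=743/141
seg 1: a=5, c=M1/2=-301/47, d=(M2−M1)/(6·1)=556/141, b=Δ1−h1·(2M1+M2)/6=-1063/141
seg 2: a=-5, c=M2/2=255/47, d=(M3−M2)/(6·3)=-85/141, b=Δ2−h2·(2M2+M3)/6=-1201/141
t_q=1/2 → seg 0, τ=1/2; S=3+743/141·τ+0·τ²+-301/282·τ³=4137/752

  seg 0: a=3 b=743/141 c=0 d=-301/282
  seg 1: a=5 b=-1063/141 c=-301/47 d=556/141
  seg 2: a=-5 b=-1201/141 c=255/47 d=-85/141
S(1/2) = 4137/752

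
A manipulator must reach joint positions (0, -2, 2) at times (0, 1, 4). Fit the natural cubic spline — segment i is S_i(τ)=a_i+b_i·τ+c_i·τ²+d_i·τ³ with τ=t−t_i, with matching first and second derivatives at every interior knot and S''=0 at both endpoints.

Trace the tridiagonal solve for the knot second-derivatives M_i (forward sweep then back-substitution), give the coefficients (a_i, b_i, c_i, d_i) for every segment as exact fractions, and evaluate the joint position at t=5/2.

  seg 0: a=0 b=-29/12 c=0 d=5/12
  seg 1: a=-2 b=-7/6 c=5/4 d=-5/36
S(5/2) = -45/32

Δ: Δ0=-2, Δ1=4/3
row 1: diag=8, rhs=20; c'=3/8, d'=5/2
back: M1=5/2
M: M0=0, M1=5/2, M2=0
seg 0: a=0, c=M0/2=0, d=(M1−M0)/(6·1)=5/12, b=Δ0−h0·(2M0+M1)/6=-29/12
seg 1: a=-2, c=M1/2=5/4, d=(M2−M1)/(6·3)=-5/36, b=Δ1−h1·(2M1+M2)/6=-7/6
t_q=5/2 → seg 1, τ=3/2; S=-2+-7/6·τ+5/4·τ²+-5/36·τ³=-45/32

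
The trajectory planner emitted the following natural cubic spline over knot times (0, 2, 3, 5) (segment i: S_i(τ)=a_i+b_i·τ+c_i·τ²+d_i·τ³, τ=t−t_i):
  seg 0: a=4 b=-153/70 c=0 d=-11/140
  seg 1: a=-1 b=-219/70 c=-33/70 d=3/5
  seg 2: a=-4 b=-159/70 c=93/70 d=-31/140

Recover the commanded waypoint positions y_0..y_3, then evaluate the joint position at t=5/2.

y_0 = S_0(0) = a_0 = 4
y_1 = S_1(0) = a_1 = -1
y_2 = S_2(0) = a_2 = -4
y_3 = S_2(2) = -5
t_q=5/2 is in segment 1 (τ=1/2); S_1(τ)=-73/28

y_0=4 y_1=-1 y_2=-4 y_3=-5
S(5/2) = -73/28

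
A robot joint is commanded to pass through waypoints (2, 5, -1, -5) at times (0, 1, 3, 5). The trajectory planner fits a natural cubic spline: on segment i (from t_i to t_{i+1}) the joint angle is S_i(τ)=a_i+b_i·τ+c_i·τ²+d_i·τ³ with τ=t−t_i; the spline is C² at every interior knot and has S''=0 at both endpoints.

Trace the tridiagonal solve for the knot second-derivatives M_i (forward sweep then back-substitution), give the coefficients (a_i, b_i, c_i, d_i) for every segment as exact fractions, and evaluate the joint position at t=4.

Δ: Δ0=3, Δ1=-3, Δ2=-2
row 1: diag=6, rhs=-36; c'=1/3, d'=-6
row 2: denom=8−2·1/3=22/3; d'=(6−2·-6)/(22/3)=27/11
back: M2=27/11
back: M1=-6−1/3·27/11=-75/11
M: M0=0, M1=-75/11, M2=27/11, M3=0
seg 0: a=2, c=M0/2=0, d=(M1−M0)/(6·1)=-25/22, b=Δ0−h0·(2M0+M1)/6=91/22
seg 1: a=5, c=M1/2=-75/22, d=(M2−M1)/(6·2)=17/22, b=Δ1−h1·(2M1+M2)/6=8/11
seg 2: a=-1, c=M2/2=27/22, d=(M3−M2)/(6·2)=-9/44, b=Δ2−h2·(2M2+M3)/6=-40/11
t_q=4 → seg 2, τ=1; S=-1+-40/11·τ+27/22·τ²+-9/44·τ³=-159/44

  seg 0: a=2 b=91/22 c=0 d=-25/22
  seg 1: a=5 b=8/11 c=-75/22 d=17/22
  seg 2: a=-1 b=-40/11 c=27/22 d=-9/44
S(4) = -159/44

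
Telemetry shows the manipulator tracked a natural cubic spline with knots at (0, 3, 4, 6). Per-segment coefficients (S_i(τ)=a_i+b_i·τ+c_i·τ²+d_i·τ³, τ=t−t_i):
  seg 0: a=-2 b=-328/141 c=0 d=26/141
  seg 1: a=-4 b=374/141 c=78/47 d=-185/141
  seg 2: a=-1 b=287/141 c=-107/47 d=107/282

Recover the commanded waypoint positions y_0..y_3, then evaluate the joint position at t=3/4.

y_0 = S_0(0) = a_0 = -2
y_1 = S_1(0) = a_1 = -4
y_2 = S_2(0) = a_2 = -1
y_3 = S_2(2) = -3
t_q=3/4 is in segment 0 (τ=3/4); S_0(τ)=-5515/1504

y_0=-2 y_1=-4 y_2=-1 y_3=-3
S(3/4) = -5515/1504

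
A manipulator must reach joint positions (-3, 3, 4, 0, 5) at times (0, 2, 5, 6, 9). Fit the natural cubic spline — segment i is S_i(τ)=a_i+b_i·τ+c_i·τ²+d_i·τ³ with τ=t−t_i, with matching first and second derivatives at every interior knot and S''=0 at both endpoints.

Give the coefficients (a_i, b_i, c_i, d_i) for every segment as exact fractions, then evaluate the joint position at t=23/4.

Δ: Δ0=3, Δ1=1/3, Δ2=-4, Δ3=5/3
row 1: diag=10, rhs=-16; c'=3/10, d'=-8/5
row 2: denom=8−3·3/10=71/10; d'=(-26−3·-8/5)/(71/10)=-212/71
row 3: denom=8−1·10/71=558/71; d'=(34−1·-212/71)/(558/71)=1313/279
back: M3=1313/279
back: M2=-212/71−10/71·1313/279=-1018/279
back: M1=-8/5−3/10·-1018/279=-47/93
M: M0=0, M1=-47/93, M2=-1018/279, M3=1313/279, M4=0
seg 0: a=-3, c=M0/2=0, d=(M1−M0)/(6·2)=-47/1116, b=Δ0−h0·(2M0+M1)/6=884/279
seg 1: a=3, c=M1/2=-47/186, d=(M2−M1)/(6·3)=-877/5022, b=Δ1−h1·(2M1+M2)/6=743/279
seg 2: a=4, c=M2/2=-509/279, d=(M3−M2)/(6·1)=259/186, b=Δ2−h2·(2M2+M3)/6=-1991/558
seg 3: a=0, c=M3/2=1313/558, d=(M4−M3)/(6·3)=-1313/5022, b=Δ3−h3·(2M3+M4)/6=-848/279
t_q=23/4 → seg 2, τ=3/4; S=4+-1991/558·τ+-509/279·τ²+259/186·τ³=10537/11904

  seg 0: a=-3 b=884/279 c=0 d=-47/1116
  seg 1: a=3 b=743/279 c=-47/186 d=-877/5022
  seg 2: a=4 b=-1991/558 c=-509/279 d=259/186
  seg 3: a=0 b=-848/279 c=1313/558 d=-1313/5022
S(23/4) = 10537/11904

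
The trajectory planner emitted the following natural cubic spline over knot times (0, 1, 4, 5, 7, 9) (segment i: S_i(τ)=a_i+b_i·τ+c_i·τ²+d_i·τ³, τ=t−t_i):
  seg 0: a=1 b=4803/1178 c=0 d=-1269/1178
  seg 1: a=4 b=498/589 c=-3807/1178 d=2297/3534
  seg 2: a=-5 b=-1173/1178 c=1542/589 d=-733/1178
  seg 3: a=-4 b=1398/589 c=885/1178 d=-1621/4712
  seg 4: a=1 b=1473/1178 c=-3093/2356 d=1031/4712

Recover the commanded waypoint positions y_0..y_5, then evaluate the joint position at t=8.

y_0 = S_0(0) = a_0 = 1
y_1 = S_1(0) = a_1 = 4
y_2 = S_2(0) = a_2 = -5
y_3 = S_3(0) = a_3 = -4
y_4 = S_4(0) = a_4 = 1
y_5 = S_4(2) = 0
t_q=8 is in segment 4 (τ=1); S_4(τ)=5449/4712

y_0=1 y_1=4 y_2=-5 y_3=-4 y_4=1 y_5=0
S(8) = 5449/4712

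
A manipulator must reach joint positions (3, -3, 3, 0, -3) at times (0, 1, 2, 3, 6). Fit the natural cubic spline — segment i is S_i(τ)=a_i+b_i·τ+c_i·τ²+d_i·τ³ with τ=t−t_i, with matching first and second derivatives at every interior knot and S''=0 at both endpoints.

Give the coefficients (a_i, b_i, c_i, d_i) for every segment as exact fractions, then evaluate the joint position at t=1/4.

  seg 0: a=3 b=-571/58 c=0 d=223/58
  seg 1: a=-3 b=49/29 c=669/58 d=-419/58
  seg 2: a=3 b=179/58 c=-294/29 d=235/58
  seg 3: a=0 b=-146/29 c=117/58 d=-13/58
S(1/4) = 2223/3712

Δ: Δ0=-6, Δ1=6, Δ2=-3, Δ3=-1
row 1: diag=4, rhs=72; c'=1/4, d'=18
row 2: denom=4−1·1/4=15/4; d'=(-54−1·18)/(15/4)=-96/5
row 3: denom=8−1·4/15=116/15; d'=(12−1·-96/5)/(116/15)=117/29
back: M3=117/29
back: M2=-96/5−4/15·117/29=-588/29
back: M1=18−1/4·-588/29=669/29
M: M0=0, M1=669/29, M2=-588/29, M3=117/29, M4=0
seg 0: a=3, c=M0/2=0, d=(M1−M0)/(6·1)=223/58, b=Δ0−h0·(2M0+M1)/6=-571/58
seg 1: a=-3, c=M1/2=669/58, d=(M2−M1)/(6·1)=-419/58, b=Δ1−h1·(2M1+M2)/6=49/29
seg 2: a=3, c=M2/2=-294/29, d=(M3−M2)/(6·1)=235/58, b=Δ2−h2·(2M2+M3)/6=179/58
seg 3: a=0, c=M3/2=117/58, d=(M4−M3)/(6·3)=-13/58, b=Δ3−h3·(2M3+M4)/6=-146/29
t_q=1/4 → seg 0, τ=1/4; S=3+-571/58·τ+0·τ²+223/58·τ³=2223/3712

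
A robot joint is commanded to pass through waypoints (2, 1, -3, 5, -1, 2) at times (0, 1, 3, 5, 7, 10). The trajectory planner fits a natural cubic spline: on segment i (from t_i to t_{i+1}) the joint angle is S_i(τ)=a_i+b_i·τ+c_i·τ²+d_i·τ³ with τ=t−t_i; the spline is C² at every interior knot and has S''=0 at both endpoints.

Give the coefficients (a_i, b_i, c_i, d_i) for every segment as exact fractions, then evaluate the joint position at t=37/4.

Δ: Δ0=-1, Δ1=-2, Δ2=4, Δ3=-3, Δ4=1
row 1: diag=6, rhs=-6; c'=1/3, d'=-1
row 2: denom=8−2·1/3=22/3; d'=(36−2·-1)/(22/3)=57/11
row 3: denom=8−2·3/11=82/11; d'=(-42−2·57/11)/(82/11)=-288/41
row 4: denom=10−2·11/41=388/41; d'=(24−2·-288/41)/(388/41)=390/97
back: M4=390/97
back: M3=-288/41−11/41·390/97=-786/97
back: M2=57/11−3/11·-786/97=717/97
back: M1=-1−1/3·717/97=-336/97
M: M0=0, M1=-336/97, M2=717/97, M3=-786/97, M4=390/97, M5=0
seg 0: a=2, c=M0/2=0, d=(M1−M0)/(6·1)=-56/97, b=Δ0−h0·(2M0+M1)/6=-41/97
seg 1: a=1, c=M1/2=-168/97, d=(M2−M1)/(6·2)=351/388, b=Δ1−h1·(2M1+M2)/6=-209/97
seg 2: a=-3, c=M2/2=717/194, d=(M3−M2)/(6·2)=-501/388, b=Δ2−h2·(2M2+M3)/6=172/97
seg 3: a=5, c=M3/2=-393/97, d=(M4−M3)/(6·2)=98/97, b=Δ3−h3·(2M3+M4)/6=103/97
seg 4: a=-1, c=M4/2=195/97, d=(M5−M4)/(6·3)=-65/291, b=Δ4−h4·(2M4+M5)/6=-293/97
t_q=37/4 → seg 4, τ=9/4; S=-1+-293/97·τ+195/97·τ²+-65/291·τ³=-1015/6208

  seg 0: a=2 b=-41/97 c=0 d=-56/97
  seg 1: a=1 b=-209/97 c=-168/97 d=351/388
  seg 2: a=-3 b=172/97 c=717/194 d=-501/388
  seg 3: a=5 b=103/97 c=-393/97 d=98/97
  seg 4: a=-1 b=-293/97 c=195/97 d=-65/291
S(37/4) = -1015/6208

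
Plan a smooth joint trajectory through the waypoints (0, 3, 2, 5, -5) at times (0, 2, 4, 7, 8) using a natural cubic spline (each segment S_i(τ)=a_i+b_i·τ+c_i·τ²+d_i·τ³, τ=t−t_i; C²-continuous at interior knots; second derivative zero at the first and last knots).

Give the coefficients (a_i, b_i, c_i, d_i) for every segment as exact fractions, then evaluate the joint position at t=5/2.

  seg 0: a=0 b=317/134 c=0 d=-29/134
  seg 1: a=3 b=-31/134 c=-87/67 d=39/67
  seg 2: a=2 b=209/134 c=147/67 d=-319/402
  seg 3: a=5 b=-449/67 c=-663/134 d=221/134
S(5/2) = 1411/536

Δ: Δ0=3/2, Δ1=-1/2, Δ2=1, Δ3=-10
row 1: diag=8, rhs=-12; c'=1/4, d'=-3/2
row 2: denom=10−2·1/4=19/2; d'=(9−2·-3/2)/(19/2)=24/19
row 3: denom=8−3·6/19=134/19; d'=(-66−3·24/19)/(134/19)=-663/67
back: M3=-663/67
back: M2=24/19−6/19·-663/67=294/67
back: M1=-3/2−1/4·294/67=-174/67
M: M0=0, M1=-174/67, M2=294/67, M3=-663/67, M4=0
seg 0: a=0, c=M0/2=0, d=(M1−M0)/(6·2)=-29/134, b=Δ0−h0·(2M0+M1)/6=317/134
seg 1: a=3, c=M1/2=-87/67, d=(M2−M1)/(6·2)=39/67, b=Δ1−h1·(2M1+M2)/6=-31/134
seg 2: a=2, c=M2/2=147/67, d=(M3−M2)/(6·3)=-319/402, b=Δ2−h2·(2M2+M3)/6=209/134
seg 3: a=5, c=M3/2=-663/134, d=(M4−M3)/(6·1)=221/134, b=Δ3−h3·(2M3+M4)/6=-449/67
t_q=5/2 → seg 1, τ=1/2; S=3+-31/134·τ+-87/67·τ²+39/67·τ³=1411/536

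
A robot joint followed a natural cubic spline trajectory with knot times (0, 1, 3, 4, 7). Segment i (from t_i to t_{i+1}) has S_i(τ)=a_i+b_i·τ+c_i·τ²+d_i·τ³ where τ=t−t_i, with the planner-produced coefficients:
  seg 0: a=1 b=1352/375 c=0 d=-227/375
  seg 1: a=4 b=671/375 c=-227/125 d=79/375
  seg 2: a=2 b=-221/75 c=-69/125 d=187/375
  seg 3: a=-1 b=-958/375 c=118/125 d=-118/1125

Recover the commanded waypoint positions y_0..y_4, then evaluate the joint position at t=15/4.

y_0=1 y_1=4 y_2=2 y_3=-1 y_4=-3
S(15/4) = -2481/8000

y_0 = S_0(0) = a_0 = 1
y_1 = S_1(0) = a_1 = 4
y_2 = S_2(0) = a_2 = 2
y_3 = S_3(0) = a_3 = -1
y_4 = S_3(3) = -3
t_q=15/4 is in segment 2 (τ=3/4); S_2(τ)=-2481/8000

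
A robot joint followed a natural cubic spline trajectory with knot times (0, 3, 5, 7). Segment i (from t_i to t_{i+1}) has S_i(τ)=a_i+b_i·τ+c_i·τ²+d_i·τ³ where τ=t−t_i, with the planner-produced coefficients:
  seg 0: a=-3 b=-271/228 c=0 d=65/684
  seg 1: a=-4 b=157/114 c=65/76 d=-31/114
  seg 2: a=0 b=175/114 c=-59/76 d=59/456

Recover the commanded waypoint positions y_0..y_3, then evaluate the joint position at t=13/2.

y_0 = S_0(0) = a_0 = -3
y_1 = S_1(0) = a_1 = -4
y_2 = S_2(0) = a_2 = 0
y_3 = S_2(2) = 1
t_q=13/2 is in segment 2 (τ=3/2); S_2(τ)=1207/1216

y_0=-3 y_1=-4 y_2=0 y_3=1
S(13/2) = 1207/1216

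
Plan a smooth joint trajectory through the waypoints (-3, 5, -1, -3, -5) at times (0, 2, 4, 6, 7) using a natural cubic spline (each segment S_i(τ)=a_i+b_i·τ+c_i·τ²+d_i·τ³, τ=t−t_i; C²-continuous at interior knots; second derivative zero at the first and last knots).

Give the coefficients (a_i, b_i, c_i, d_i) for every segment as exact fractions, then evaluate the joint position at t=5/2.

Δ: Δ0=4, Δ1=-3, Δ2=-1, Δ3=-2
row 1: diag=8, rhs=-42; c'=1/4, d'=-21/4
row 2: denom=8−2·1/4=15/2; d'=(12−2·-21/4)/(15/2)=3
row 3: denom=6−2·4/15=82/15; d'=(-6−2·3)/(82/15)=-90/41
back: M3=-90/41
back: M2=3−4/15·-90/41=147/41
back: M1=-21/4−1/4·147/41=-252/41
M: M0=0, M1=-252/41, M2=147/41, M3=-90/41, M4=0
seg 0: a=-3, c=M0/2=0, d=(M1−M0)/(6·2)=-21/41, b=Δ0−h0·(2M0+M1)/6=248/41
seg 1: a=5, c=M1/2=-126/41, d=(M2−M1)/(6·2)=133/164, b=Δ1−h1·(2M1+M2)/6=-4/41
seg 2: a=-1, c=M2/2=147/82, d=(M3−M2)/(6·2)=-79/164, b=Δ2−h2·(2M2+M3)/6=-109/41
seg 3: a=-3, c=M3/2=-45/41, d=(M4−M3)/(6·1)=15/41, b=Δ3−h3·(2M3+M4)/6=-52/41
t_q=5/2 → seg 1, τ=1/2; S=5+-4/41·τ+-126/41·τ²+133/164·τ³=5621/1312

  seg 0: a=-3 b=248/41 c=0 d=-21/41
  seg 1: a=5 b=-4/41 c=-126/41 d=133/164
  seg 2: a=-1 b=-109/41 c=147/82 d=-79/164
  seg 3: a=-3 b=-52/41 c=-45/41 d=15/41
S(5/2) = 5621/1312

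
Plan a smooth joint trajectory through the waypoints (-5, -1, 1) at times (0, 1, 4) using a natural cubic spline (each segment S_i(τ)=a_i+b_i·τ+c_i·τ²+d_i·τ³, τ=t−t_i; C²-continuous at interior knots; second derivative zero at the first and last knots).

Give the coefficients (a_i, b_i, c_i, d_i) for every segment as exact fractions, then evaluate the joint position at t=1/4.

  seg 0: a=-5 b=53/12 c=0 d=-5/12
  seg 1: a=-1 b=19/6 c=-5/4 d=5/36
S(1/4) = -999/256

Δ: Δ0=4, Δ1=2/3
row 1: diag=8, rhs=-20; c'=3/8, d'=-5/2
back: M1=-5/2
M: M0=0, M1=-5/2, M2=0
seg 0: a=-5, c=M0/2=0, d=(M1−M0)/(6·1)=-5/12, b=Δ0−h0·(2M0+M1)/6=53/12
seg 1: a=-1, c=M1/2=-5/4, d=(M2−M1)/(6·3)=5/36, b=Δ1−h1·(2M1+M2)/6=19/6
t_q=1/4 → seg 0, τ=1/4; S=-5+53/12·τ+0·τ²+-5/12·τ³=-999/256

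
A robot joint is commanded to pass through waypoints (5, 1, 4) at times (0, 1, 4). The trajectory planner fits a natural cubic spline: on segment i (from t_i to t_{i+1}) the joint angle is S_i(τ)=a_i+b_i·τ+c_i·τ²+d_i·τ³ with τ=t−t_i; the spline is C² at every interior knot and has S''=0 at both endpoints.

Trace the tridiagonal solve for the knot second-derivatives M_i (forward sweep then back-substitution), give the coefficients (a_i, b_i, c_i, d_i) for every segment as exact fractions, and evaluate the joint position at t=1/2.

  seg 0: a=5 b=-37/8 c=0 d=5/8
  seg 1: a=1 b=-11/4 c=15/8 d=-5/24
S(1/2) = 177/64

Δ: Δ0=-4, Δ1=1
row 1: diag=8, rhs=30; c'=3/8, d'=15/4
back: M1=15/4
M: M0=0, M1=15/4, M2=0
seg 0: a=5, c=M0/2=0, d=(M1−M0)/(6·1)=5/8, b=Δ0−h0·(2M0+M1)/6=-37/8
seg 1: a=1, c=M1/2=15/8, d=(M2−M1)/(6·3)=-5/24, b=Δ1−h1·(2M1+M2)/6=-11/4
t_q=1/2 → seg 0, τ=1/2; S=5+-37/8·τ+0·τ²+5/8·τ³=177/64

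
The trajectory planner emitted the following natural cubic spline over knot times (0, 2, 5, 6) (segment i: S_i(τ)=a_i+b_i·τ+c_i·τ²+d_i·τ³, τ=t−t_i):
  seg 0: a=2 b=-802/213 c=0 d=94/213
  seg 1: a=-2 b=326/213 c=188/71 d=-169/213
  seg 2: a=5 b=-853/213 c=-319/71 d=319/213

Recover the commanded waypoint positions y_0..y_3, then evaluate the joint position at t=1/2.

y_0 = S_0(0) = a_0 = 2
y_1 = S_1(0) = a_1 = -2
y_2 = S_2(0) = a_2 = 5
y_3 = S_2(1) = -2
t_q=1/2 is in segment 0 (τ=1/2); S_0(τ)=49/284

y_0=2 y_1=-2 y_2=5 y_3=-2
S(1/2) = 49/284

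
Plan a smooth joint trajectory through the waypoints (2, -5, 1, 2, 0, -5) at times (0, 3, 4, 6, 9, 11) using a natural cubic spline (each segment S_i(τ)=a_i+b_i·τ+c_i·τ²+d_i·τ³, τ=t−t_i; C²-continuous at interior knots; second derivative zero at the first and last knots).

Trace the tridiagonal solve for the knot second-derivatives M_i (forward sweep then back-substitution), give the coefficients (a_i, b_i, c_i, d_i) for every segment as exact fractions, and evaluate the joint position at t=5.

Δ: Δ0=-7/3, Δ1=6, Δ2=1/2, Δ3=-2/3, Δ4=-5/2
row 1: diag=8, rhs=50; c'=1/8, d'=25/4
row 2: denom=6−1·1/8=47/8; d'=(-33−1·25/4)/(47/8)=-314/47
row 3: denom=10−2·16/47=438/47; d'=(-7−2·-314/47)/(438/47)=299/438
row 4: denom=10−3·47/146=1319/146; d'=(-11−3·299/438)/(1319/146)=-1905/1319
back: M4=-1905/1319
back: M3=299/438−47/146·-1905/1319=4541/3957
back: M2=-314/47−16/47·4541/3957=-27982/3957
back: M1=25/4−1/8·-27982/3957=28229/3957
M: M0=0, M1=28229/3957, M2=-27982/3957, M3=4541/3957, M4=-1905/1319, M5=0
seg 0: a=2, c=M0/2=0, d=(M1−M0)/(6·3)=28229/71226, b=Δ0−h0·(2M0+M1)/6=-15565/2638
seg 1: a=-5, c=M1/2=28229/7914, d=(M2−M1)/(6·1)=-18737/7914, b=Δ1−h1·(2M1+M2)/6=6332/1319
seg 2: a=1, c=M2/2=-13991/3957, d=(M3−M2)/(6·2)=10841/15828, b=Δ2−h2·(2M2+M3)/6=38239/7914
seg 3: a=2, c=M3/2=4541/7914, d=(M4−M3)/(6·3)=-5128/35613, b=Δ3−h3·(2M3+M4)/6=-2881/2638
seg 4: a=0, c=M4/2=-1905/2638, d=(M5−M4)/(6·2)=635/5276, b=Δ4−h4·(2M4+M5)/6=-4055/2638
t_q=5 → seg 2, τ=1; S=1+38239/7914·τ+-13991/3957·τ²+10841/15828·τ³=47183/15828

  seg 0: a=2 b=-15565/2638 c=0 d=28229/71226
  seg 1: a=-5 b=6332/1319 c=28229/7914 d=-18737/7914
  seg 2: a=1 b=38239/7914 c=-13991/3957 d=10841/15828
  seg 3: a=2 b=-2881/2638 c=4541/7914 d=-5128/35613
  seg 4: a=0 b=-4055/2638 c=-1905/2638 d=635/5276
S(5) = 47183/15828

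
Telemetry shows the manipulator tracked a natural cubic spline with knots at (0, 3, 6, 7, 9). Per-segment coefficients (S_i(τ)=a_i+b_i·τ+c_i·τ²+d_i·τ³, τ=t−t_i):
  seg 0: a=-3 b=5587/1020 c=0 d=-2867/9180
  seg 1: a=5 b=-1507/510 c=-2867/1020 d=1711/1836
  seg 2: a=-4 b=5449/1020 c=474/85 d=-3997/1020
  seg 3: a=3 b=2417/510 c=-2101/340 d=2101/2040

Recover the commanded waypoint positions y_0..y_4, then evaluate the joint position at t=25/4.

y_0=-3 y_1=5 y_2=-4 y_3=3 y_4=-4
S(25/4) = -51727/21760

y_0 = S_0(0) = a_0 = -3
y_1 = S_1(0) = a_1 = 5
y_2 = S_2(0) = a_2 = -4
y_3 = S_3(0) = a_3 = 3
y_4 = S_3(2) = -4
t_q=25/4 is in segment 2 (τ=1/4); S_2(τ)=-51727/21760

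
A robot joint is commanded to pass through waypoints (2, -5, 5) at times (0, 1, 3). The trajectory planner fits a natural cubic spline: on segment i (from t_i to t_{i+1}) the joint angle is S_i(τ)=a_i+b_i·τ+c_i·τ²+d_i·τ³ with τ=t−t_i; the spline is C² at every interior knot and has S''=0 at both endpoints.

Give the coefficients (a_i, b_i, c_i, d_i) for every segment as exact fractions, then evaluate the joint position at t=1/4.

Δ: Δ0=-7, Δ1=5
row 1: diag=6, rhs=72; c'=1/3, d'=12
back: M1=12
M: M0=0, M1=12, M2=0
seg 0: a=2, c=M0/2=0, d=(M1−M0)/(6·1)=2, b=Δ0−h0·(2M0+M1)/6=-9
seg 1: a=-5, c=M1/2=6, d=(M2−M1)/(6·2)=-1, b=Δ1−h1·(2M1+M2)/6=-3
t_q=1/4 → seg 0, τ=1/4; S=2+-9·τ+0·τ²+2·τ³=-7/32

  seg 0: a=2 b=-9 c=0 d=2
  seg 1: a=-5 b=-3 c=6 d=-1
S(1/4) = -7/32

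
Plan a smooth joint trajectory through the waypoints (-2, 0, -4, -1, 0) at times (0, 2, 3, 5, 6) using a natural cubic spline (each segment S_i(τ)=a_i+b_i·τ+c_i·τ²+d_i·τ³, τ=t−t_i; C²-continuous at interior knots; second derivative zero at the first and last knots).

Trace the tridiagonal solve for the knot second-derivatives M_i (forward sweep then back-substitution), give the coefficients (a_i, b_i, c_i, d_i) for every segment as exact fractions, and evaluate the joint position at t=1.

Δ: Δ0=1, Δ1=-4, Δ2=3/2, Δ3=1
row 1: diag=6, rhs=-30; c'=1/6, d'=-5
row 2: denom=6−1·1/6=35/6; d'=(33−1·-5)/(35/6)=228/35
row 3: denom=6−2·12/35=186/35; d'=(-3−2·228/35)/(186/35)=-187/62
back: M3=-187/62
back: M2=228/35−12/35·-187/62=234/31
back: M1=-5−1/6·234/31=-194/31
M: M0=0, M1=-194/31, M2=234/31, M3=-187/62, M4=0
seg 0: a=-2, c=M0/2=0, d=(M1−M0)/(6·2)=-97/186, b=Δ0−h0·(2M0+M1)/6=287/93
seg 1: a=0, c=M1/2=-97/31, d=(M2−M1)/(6·1)=214/93, b=Δ1−h1·(2M1+M2)/6=-295/93
seg 2: a=-4, c=M2/2=117/31, d=(M3−M2)/(6·2)=-655/744, b=Δ2−h2·(2M2+M3)/6=-235/93
seg 3: a=-1, c=M3/2=-187/124, d=(M4−M3)/(6·1)=187/372, b=Δ3−h3·(2M3+M4)/6=373/186
t_q=1 → seg 0, τ=1; S=-2+287/93·τ+0·τ²+-97/186·τ³=35/62

  seg 0: a=-2 b=287/93 c=0 d=-97/186
  seg 1: a=0 b=-295/93 c=-97/31 d=214/93
  seg 2: a=-4 b=-235/93 c=117/31 d=-655/744
  seg 3: a=-1 b=373/186 c=-187/124 d=187/372
S(1) = 35/62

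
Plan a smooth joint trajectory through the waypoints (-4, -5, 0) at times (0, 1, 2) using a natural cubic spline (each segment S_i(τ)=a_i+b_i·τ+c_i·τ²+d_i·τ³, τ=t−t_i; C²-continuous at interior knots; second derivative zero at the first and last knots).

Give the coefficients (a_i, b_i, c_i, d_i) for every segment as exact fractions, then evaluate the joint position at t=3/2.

Δ: Δ0=-1, Δ1=5
row 1: diag=4, rhs=36; c'=1/4, d'=9
back: M1=9
M: M0=0, M1=9, M2=0
seg 0: a=-4, c=M0/2=0, d=(M1−M0)/(6·1)=3/2, b=Δ0−h0·(2M0+M1)/6=-5/2
seg 1: a=-5, c=M1/2=9/2, d=(M2−M1)/(6·1)=-3/2, b=Δ1−h1·(2M1+M2)/6=2
t_q=3/2 → seg 1, τ=1/2; S=-5+2·τ+9/2·τ²+-3/2·τ³=-49/16

  seg 0: a=-4 b=-5/2 c=0 d=3/2
  seg 1: a=-5 b=2 c=9/2 d=-3/2
S(3/2) = -49/16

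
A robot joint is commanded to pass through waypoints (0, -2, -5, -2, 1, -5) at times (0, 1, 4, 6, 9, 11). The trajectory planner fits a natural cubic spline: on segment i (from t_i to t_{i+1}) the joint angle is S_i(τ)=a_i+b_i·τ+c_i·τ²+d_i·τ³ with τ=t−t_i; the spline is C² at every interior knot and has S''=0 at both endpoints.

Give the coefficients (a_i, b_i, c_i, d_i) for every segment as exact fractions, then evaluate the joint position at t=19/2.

Δ: Δ0=-2, Δ1=-1, Δ2=3/2, Δ3=1, Δ4=-3
row 1: diag=8, rhs=6; c'=3/8, d'=3/4
row 2: denom=10−3·3/8=71/8; d'=(15−3·3/4)/(71/8)=102/71
row 3: denom=10−2·16/71=678/71; d'=(-3−2·102/71)/(678/71)=-139/226
row 4: denom=10−3·71/226=2047/226; d'=(-24−3·-139/226)/(2047/226)=-5007/2047
back: M4=-5007/2047
back: M3=-139/226−71/226·-5007/2047=314/2047
back: M2=102/71−16/71·314/2047=2870/2047
back: M1=3/4−3/8·2870/2047=459/2047
M: M0=0, M1=459/2047, M2=2870/2047, M3=314/2047, M4=-5007/2047, M5=0
seg 0: a=0, c=M0/2=0, d=(M1−M0)/(6·1)=153/4094, b=Δ0−h0·(2M0+M1)/6=-8341/4094
seg 1: a=-2, c=M1/2=459/4094, d=(M2−M1)/(6·3)=2411/36846, b=Δ1−h1·(2M1+M2)/6=-3941/2047
seg 2: a=-5, c=M2/2=1435/2047, d=(M3−M2)/(6·2)=-213/2047, b=Δ2−h2·(2M2+M3)/6=2105/4094
seg 3: a=-2, c=M3/2=157/2047, d=(M4−M3)/(6·3)=-5321/36846, b=Δ3−h3·(2M3+M4)/6=8473/4094
seg 4: a=1, c=M4/2=-5007/4094, d=(M5−M4)/(6·2)=1669/8188, b=Δ4−h4·(2M4+M5)/6=-2803/2047
t_q=19/2 → seg 4, τ=1/2; S=1+-2803/2047·τ+-5007/4094·τ²+1669/8188·τ³=2297/65504

  seg 0: a=0 b=-8341/4094 c=0 d=153/4094
  seg 1: a=-2 b=-3941/2047 c=459/4094 d=2411/36846
  seg 2: a=-5 b=2105/4094 c=1435/2047 d=-213/2047
  seg 3: a=-2 b=8473/4094 c=157/2047 d=-5321/36846
  seg 4: a=1 b=-2803/2047 c=-5007/4094 d=1669/8188
S(19/2) = 2297/65504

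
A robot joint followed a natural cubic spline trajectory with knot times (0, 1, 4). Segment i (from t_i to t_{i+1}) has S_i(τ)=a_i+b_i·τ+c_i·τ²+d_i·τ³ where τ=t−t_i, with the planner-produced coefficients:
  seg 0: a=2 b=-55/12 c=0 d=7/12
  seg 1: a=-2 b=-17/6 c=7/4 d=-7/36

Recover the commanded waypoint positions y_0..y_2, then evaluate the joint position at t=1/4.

y_0 = S_0(0) = a_0 = 2
y_1 = S_1(0) = a_1 = -2
y_2 = S_1(3) = 0
t_q=1/4 is in segment 0 (τ=1/4); S_0(τ)=221/256

y_0=2 y_1=-2 y_2=0
S(1/4) = 221/256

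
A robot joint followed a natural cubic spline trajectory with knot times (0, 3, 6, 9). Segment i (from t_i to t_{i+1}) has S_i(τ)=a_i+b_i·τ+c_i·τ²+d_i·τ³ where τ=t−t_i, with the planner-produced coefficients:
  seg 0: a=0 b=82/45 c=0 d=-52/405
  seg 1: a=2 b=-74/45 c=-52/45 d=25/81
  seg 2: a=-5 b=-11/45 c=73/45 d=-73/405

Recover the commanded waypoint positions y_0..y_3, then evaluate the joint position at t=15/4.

y_0=0 y_1=2 y_2=-5 y_3=4
S(15/4) = 79/320

y_0 = S_0(0) = a_0 = 0
y_1 = S_1(0) = a_1 = 2
y_2 = S_2(0) = a_2 = -5
y_3 = S_2(3) = 4
t_q=15/4 is in segment 1 (τ=3/4); S_1(τ)=79/320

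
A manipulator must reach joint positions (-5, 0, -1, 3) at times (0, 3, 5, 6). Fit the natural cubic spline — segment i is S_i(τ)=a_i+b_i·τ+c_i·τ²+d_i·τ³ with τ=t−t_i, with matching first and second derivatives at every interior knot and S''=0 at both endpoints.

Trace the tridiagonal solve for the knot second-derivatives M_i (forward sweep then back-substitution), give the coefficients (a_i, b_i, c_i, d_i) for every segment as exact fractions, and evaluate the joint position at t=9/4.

  seg 0: a=-5 b=239/84 c=0 d=-11/84
  seg 1: a=0 b=-29/42 c=-33/28 d=107/168
  seg 2: a=-1 b=47/21 c=37/14 d=-37/42
S(9/4) = -23/256

Δ: Δ0=5/3, Δ1=-1/2, Δ2=4
row 1: diag=10, rhs=-13; c'=1/5, d'=-13/10
row 2: denom=6−2·1/5=28/5; d'=(27−2·-13/10)/(28/5)=37/7
back: M2=37/7
back: M1=-13/10−1/5·37/7=-33/14
M: M0=0, M1=-33/14, M2=37/7, M3=0
seg 0: a=-5, c=M0/2=0, d=(M1−M0)/(6·3)=-11/84, b=Δ0−h0·(2M0+M1)/6=239/84
seg 1: a=0, c=M1/2=-33/28, d=(M2−M1)/(6·2)=107/168, b=Δ1−h1·(2M1+M2)/6=-29/42
seg 2: a=-1, c=M2/2=37/14, d=(M3−M2)/(6·1)=-37/42, b=Δ2−h2·(2M2+M3)/6=47/21
t_q=9/4 → seg 0, τ=9/4; S=-5+239/84·τ+0·τ²+-11/84·τ³=-23/256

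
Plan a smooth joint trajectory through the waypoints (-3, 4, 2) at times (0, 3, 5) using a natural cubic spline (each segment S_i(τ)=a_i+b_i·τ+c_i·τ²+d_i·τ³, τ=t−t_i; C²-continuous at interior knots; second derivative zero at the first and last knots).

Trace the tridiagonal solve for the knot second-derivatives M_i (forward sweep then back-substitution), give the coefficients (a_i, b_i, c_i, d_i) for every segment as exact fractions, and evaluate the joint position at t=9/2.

Δ: Δ0=7/3, Δ1=-1
row 1: diag=10, rhs=-20; c'=1/5, d'=-2
back: M1=-2
M: M0=0, M1=-2, M2=0
seg 0: a=-3, c=M0/2=0, d=(M1−M0)/(6·3)=-1/9, b=Δ0−h0·(2M0+M1)/6=10/3
seg 1: a=4, c=M1/2=-1, d=(M2−M1)/(6·2)=1/6, b=Δ1−h1·(2M1+M2)/6=1/3
t_q=9/2 → seg 1, τ=3/2; S=4+1/3·τ+-1·τ²+1/6·τ³=45/16

  seg 0: a=-3 b=10/3 c=0 d=-1/9
  seg 1: a=4 b=1/3 c=-1 d=1/6
S(9/2) = 45/16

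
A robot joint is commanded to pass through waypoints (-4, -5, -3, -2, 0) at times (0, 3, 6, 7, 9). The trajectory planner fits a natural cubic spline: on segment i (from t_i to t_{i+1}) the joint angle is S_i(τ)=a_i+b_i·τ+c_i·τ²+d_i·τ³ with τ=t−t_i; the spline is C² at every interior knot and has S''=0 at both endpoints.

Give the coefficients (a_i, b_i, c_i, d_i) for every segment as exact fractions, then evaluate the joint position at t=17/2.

Δ: Δ0=-1/3, Δ1=2/3, Δ2=1, Δ3=1
row 1: diag=12, rhs=6; c'=1/4, d'=1/2
row 2: denom=8−3·1/4=29/4; d'=(2−3·1/2)/(29/4)=2/29
row 3: denom=6−1·4/29=170/29; d'=(0−1·2/29)/(170/29)=-1/85
back: M3=-1/85
back: M2=2/29−4/29·-1/85=6/85
back: M1=1/2−1/4·6/85=41/85
M: M0=0, M1=41/85, M2=6/85, M3=-1/85, M4=0
seg 0: a=-4, c=M0/2=0, d=(M1−M0)/(6·3)=41/1530, b=Δ0−h0·(2M0+M1)/6=-293/510
seg 1: a=-5, c=M1/2=41/170, d=(M2−M1)/(6·3)=-7/306, b=Δ1−h1·(2M1+M2)/6=38/255
seg 2: a=-3, c=M2/2=3/85, d=(M3−M2)/(6·1)=-7/510, b=Δ2−h2·(2M2+M3)/6=499/510
seg 3: a=-2, c=M3/2=-1/170, d=(M4−M3)/(6·2)=1/1020, b=Δ3−h3·(2M3+M4)/6=257/255
t_q=17/2 → seg 3, τ=3/2; S=-2+257/255·τ+-1/170·τ²+1/1020·τ³=-271/544

  seg 0: a=-4 b=-293/510 c=0 d=41/1530
  seg 1: a=-5 b=38/255 c=41/170 d=-7/306
  seg 2: a=-3 b=499/510 c=3/85 d=-7/510
  seg 3: a=-2 b=257/255 c=-1/170 d=1/1020
S(17/2) = -271/544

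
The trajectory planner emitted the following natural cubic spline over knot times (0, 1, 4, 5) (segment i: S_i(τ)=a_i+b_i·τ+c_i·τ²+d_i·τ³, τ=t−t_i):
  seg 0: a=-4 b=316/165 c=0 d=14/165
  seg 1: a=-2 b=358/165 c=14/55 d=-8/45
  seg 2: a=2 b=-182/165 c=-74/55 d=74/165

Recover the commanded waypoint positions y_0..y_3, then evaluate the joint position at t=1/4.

y_0=-4 y_1=-2 y_2=2 y_3=0
S(1/4) = -1239/352

y_0 = S_0(0) = a_0 = -4
y_1 = S_1(0) = a_1 = -2
y_2 = S_2(0) = a_2 = 2
y_3 = S_2(1) = 0
t_q=1/4 is in segment 0 (τ=1/4); S_0(τ)=-1239/352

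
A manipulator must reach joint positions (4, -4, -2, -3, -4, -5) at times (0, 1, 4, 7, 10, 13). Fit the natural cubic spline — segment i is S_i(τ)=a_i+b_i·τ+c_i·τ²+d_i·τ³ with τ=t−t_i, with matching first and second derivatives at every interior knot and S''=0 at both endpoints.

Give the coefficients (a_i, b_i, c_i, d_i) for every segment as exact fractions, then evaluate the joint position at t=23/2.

  seg 0: a=4 b=-11173/1209 c=0 d=1501/1209
  seg 1: a=-4 b=-6670/1209 c=1501/403 d=-2011/3627
  seg 2: a=-2 b=173/93 c=-510/403 d=646/3627
  seg 3: a=-3 b=-1117/1209 c=136/403 d=-170/3627
  seg 4: a=-4 b=-199/1209 c=-34/403 d=34/3627
S(23/2) = -7101/1612

Δ: Δ0=-8, Δ1=2/3, Δ2=-1/3, Δ3=-1/3, Δ4=-1/3
row 1: diag=8, rhs=52; c'=3/8, d'=13/2
row 2: denom=12−3·3/8=87/8; d'=(-6−3·13/2)/(87/8)=-68/29
row 3: denom=12−3·8/29=324/29; d'=(0−3·-68/29)/(324/29)=17/27
row 4: denom=12−3·29/108=403/36; d'=(0−3·17/27)/(403/36)=-68/403
back: M4=-68/403
back: M3=17/27−29/108·-68/403=272/403
back: M2=-68/29−8/29·272/403=-1020/403
back: M1=13/2−3/8·-1020/403=3002/403
M: M0=0, M1=3002/403, M2=-1020/403, M3=272/403, M4=-68/403, M5=0
seg 0: a=4, c=M0/2=0, d=(M1−M0)/(6·1)=1501/1209, b=Δ0−h0·(2M0+M1)/6=-11173/1209
seg 1: a=-4, c=M1/2=1501/403, d=(M2−M1)/(6·3)=-2011/3627, b=Δ1−h1·(2M1+M2)/6=-6670/1209
seg 2: a=-2, c=M2/2=-510/403, d=(M3−M2)/(6·3)=646/3627, b=Δ2−h2·(2M2+M3)/6=173/93
seg 3: a=-3, c=M3/2=136/403, d=(M4−M3)/(6·3)=-170/3627, b=Δ3−h3·(2M3+M4)/6=-1117/1209
seg 4: a=-4, c=M4/2=-34/403, d=(M5−M4)/(6·3)=34/3627, b=Δ4−h4·(2M4+M5)/6=-199/1209
t_q=23/2 → seg 4, τ=3/2; S=-4+-199/1209·τ+-34/403·τ²+34/3627·τ³=-7101/1612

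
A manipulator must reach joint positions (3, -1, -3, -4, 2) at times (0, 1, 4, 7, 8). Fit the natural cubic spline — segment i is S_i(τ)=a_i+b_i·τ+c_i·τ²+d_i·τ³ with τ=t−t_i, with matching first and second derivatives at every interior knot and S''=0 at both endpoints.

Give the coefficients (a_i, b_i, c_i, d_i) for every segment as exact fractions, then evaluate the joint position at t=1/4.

  seg 0: a=3 b=-945/208 c=0 d=113/208
  seg 1: a=-1 b=-303/104 c=339/208 d=-1649/5616
  seg 2: a=-3 b=-17/16 c=-79/78 d=2351/5616
  seg 3: a=-4 b=433/104 c=573/208 d=-191/208
S(1/4) = 24929/13312

Δ: Δ0=-4, Δ1=-2/3, Δ2=-1/3, Δ3=6
row 1: diag=8, rhs=20; c'=3/8, d'=5/2
row 2: denom=12−3·3/8=87/8; d'=(2−3·5/2)/(87/8)=-44/87
row 3: denom=8−3·8/29=208/29; d'=(38−3·-44/87)/(208/29)=573/104
back: M3=573/104
back: M2=-44/87−8/29·573/104=-79/39
back: M1=5/2−3/8·-79/39=339/104
M: M0=0, M1=339/104, M2=-79/39, M3=573/104, M4=0
seg 0: a=3, c=M0/2=0, d=(M1−M0)/(6·1)=113/208, b=Δ0−h0·(2M0+M1)/6=-945/208
seg 1: a=-1, c=M1/2=339/208, d=(M2−M1)/(6·3)=-1649/5616, b=Δ1−h1·(2M1+M2)/6=-303/104
seg 2: a=-3, c=M2/2=-79/78, d=(M3−M2)/(6·3)=2351/5616, b=Δ2−h2·(2M2+M3)/6=-17/16
seg 3: a=-4, c=M3/2=573/208, d=(M4−M3)/(6·1)=-191/208, b=Δ3−h3·(2M3+M4)/6=433/104
t_q=1/4 → seg 0, τ=1/4; S=3+-945/208·τ+0·τ²+113/208·τ³=24929/13312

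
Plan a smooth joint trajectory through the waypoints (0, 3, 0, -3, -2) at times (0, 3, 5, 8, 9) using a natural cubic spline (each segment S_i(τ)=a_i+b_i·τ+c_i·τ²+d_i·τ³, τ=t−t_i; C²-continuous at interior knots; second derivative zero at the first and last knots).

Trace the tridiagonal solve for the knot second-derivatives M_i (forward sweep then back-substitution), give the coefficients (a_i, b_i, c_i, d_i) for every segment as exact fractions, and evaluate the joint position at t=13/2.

  seg 0: a=0 b=799/452 c=0 d=-347/4068
  seg 1: a=3 b=-121/226 c=-347/452 d=129/904
  seg 2: a=0 b=-214/113 c=10/113 d=71/1017
  seg 3: a=-3 b=59/113 c=81/113 d=-27/113
S(13/2) = -2175/904

Δ: Δ0=1, Δ1=-3/2, Δ2=-1, Δ3=1
row 1: diag=10, rhs=-15; c'=1/5, d'=-3/2
row 2: denom=10−2·1/5=48/5; d'=(3−2·-3/2)/(48/5)=5/8
row 3: denom=8−3·5/16=113/16; d'=(12−3·5/8)/(113/16)=162/113
back: M3=162/113
back: M2=5/8−5/16·162/113=20/113
back: M1=-3/2−1/5·20/113=-347/226
M: M0=0, M1=-347/226, M2=20/113, M3=162/113, M4=0
seg 0: a=0, c=M0/2=0, d=(M1−M0)/(6·3)=-347/4068, b=Δ0−h0·(2M0+M1)/6=799/452
seg 1: a=3, c=M1/2=-347/452, d=(M2−M1)/(6·2)=129/904, b=Δ1−h1·(2M1+M2)/6=-121/226
seg 2: a=0, c=M2/2=10/113, d=(M3−M2)/(6·3)=71/1017, b=Δ2−h2·(2M2+M3)/6=-214/113
seg 3: a=-3, c=M3/2=81/113, d=(M4−M3)/(6·1)=-27/113, b=Δ3−h3·(2M3+M4)/6=59/113
t_q=13/2 → seg 2, τ=3/2; S=0+-214/113·τ+10/113·τ²+71/1017·τ³=-2175/904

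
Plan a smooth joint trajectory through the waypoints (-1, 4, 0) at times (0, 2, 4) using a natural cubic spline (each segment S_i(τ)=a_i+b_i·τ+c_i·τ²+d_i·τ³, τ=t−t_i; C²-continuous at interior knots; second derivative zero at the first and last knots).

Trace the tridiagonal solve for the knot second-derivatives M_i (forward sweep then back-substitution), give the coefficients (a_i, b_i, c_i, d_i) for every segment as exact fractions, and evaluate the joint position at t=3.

Δ: Δ0=5/2, Δ1=-2
row 1: diag=8, rhs=-27; c'=1/4, d'=-27/8
back: M1=-27/8
M: M0=0, M1=-27/8, M2=0
seg 0: a=-1, c=M0/2=0, d=(M1−M0)/(6·2)=-9/32, b=Δ0−h0·(2M0+M1)/6=29/8
seg 1: a=4, c=M1/2=-27/16, d=(M2−M1)/(6·2)=9/32, b=Δ1−h1·(2M1+M2)/6=1/4
t_q=3 → seg 1, τ=1; S=4+1/4·τ+-27/16·τ²+9/32·τ³=91/32

  seg 0: a=-1 b=29/8 c=0 d=-9/32
  seg 1: a=4 b=1/4 c=-27/16 d=9/32
S(3) = 91/32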